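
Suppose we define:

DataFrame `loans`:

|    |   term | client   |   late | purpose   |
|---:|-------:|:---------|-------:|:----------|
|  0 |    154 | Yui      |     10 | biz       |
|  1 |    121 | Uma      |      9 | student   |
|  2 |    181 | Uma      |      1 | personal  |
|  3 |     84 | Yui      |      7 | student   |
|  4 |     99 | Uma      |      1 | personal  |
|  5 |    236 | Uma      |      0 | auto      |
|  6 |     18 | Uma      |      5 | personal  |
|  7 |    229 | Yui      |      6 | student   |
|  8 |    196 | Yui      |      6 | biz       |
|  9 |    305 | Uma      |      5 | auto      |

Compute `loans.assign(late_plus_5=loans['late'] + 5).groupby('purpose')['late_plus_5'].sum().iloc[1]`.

26

add column late_plus_5 = loans['late'] + 5:
   term client  late   purpose  late_plus_5
0   154    Yui    10       biz           15
1   121    Uma     9   student           14
2   181    Uma     1  personal            6
3    84    Yui     7   student           12
4    99    Uma     1  personal            6
5   236    Uma     0      auto            5
6    18    Uma     5  personal           10
7   229    Yui     6   student           11
8   196    Yui     6       biz           11
9   305    Uma     5      auto           10
group by purpose, sum of late_plus_5:
purpose
auto        15
biz         26
personal    22
student     37
Name: late_plus_5, dtype: int64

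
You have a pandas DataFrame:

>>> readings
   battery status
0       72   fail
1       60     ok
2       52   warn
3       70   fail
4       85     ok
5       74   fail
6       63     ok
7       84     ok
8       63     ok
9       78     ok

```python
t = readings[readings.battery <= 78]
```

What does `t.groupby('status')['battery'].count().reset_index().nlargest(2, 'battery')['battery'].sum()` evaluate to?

filter rows where battery <= 78:
   battery status
0       72   fail
1       60     ok
2       52   warn
3       70   fail
5       74   fail
6       63     ok
8       63     ok
9       78     ok
group by status, count of battery:
status
fail    3
ok      4
warn    1
Name: battery, dtype: int64
reset_index():
  status  battery
0   fail        3
1     ok        4
2   warn        1
take 2 rows with largest battery:
  status  battery
1     ok        4
0   fail        3
Finally, sum of column 'battery' = 7.

7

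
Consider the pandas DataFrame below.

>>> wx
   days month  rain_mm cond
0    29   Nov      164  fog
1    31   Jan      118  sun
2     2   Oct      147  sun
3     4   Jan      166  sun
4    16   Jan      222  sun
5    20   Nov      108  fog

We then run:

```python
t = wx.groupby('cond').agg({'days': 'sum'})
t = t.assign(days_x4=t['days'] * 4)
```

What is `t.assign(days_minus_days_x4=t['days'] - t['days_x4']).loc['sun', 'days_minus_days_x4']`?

-159

group by cond, sum of days:
      days
cond      
fog     49
sun     53
add column days_x4 = t['days'] * 4:
      days  days_x4
cond               
fog     49      196
sun     53      212
add column days_minus_days_x4 = t['days'] - t['days_x4']:
      days  days_x4  days_minus_days_x4
cond                                   
fog     49      196                -147
sun     53      212                -159
Finally, value at row 'sun', column 'days_minus_days_x4' = -159.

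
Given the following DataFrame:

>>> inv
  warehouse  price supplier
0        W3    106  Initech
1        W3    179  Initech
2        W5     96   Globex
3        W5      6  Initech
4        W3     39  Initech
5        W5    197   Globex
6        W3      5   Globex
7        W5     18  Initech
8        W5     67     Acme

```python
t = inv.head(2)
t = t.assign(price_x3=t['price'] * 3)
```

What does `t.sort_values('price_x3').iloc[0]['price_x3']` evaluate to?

318

take first 2 rows:
  warehouse  price supplier
0        W3    106  Initech
1        W3    179  Initech
add column price_x3 = t['price'] * 3:
  warehouse  price supplier  price_x3
0        W3    106  Initech       318
1        W3    179  Initech       537
sort by price_x3:
  warehouse  price supplier  price_x3
0        W3    106  Initech       318
1        W3    179  Initech       537
Hence 318.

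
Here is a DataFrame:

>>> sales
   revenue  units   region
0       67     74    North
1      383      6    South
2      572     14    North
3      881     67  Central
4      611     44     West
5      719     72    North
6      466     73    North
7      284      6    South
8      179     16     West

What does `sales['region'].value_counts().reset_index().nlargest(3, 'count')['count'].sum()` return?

8

value_counts of region:
region
North      4
South      2
West       2
Central    1
Name: count, dtype: int64
reset_index():
    region  count
0    North      4
1    South      2
2     West      2
3  Central      1
take 3 rows with largest count:
  region  count
0  North      4
1  South      2
2   West      2
Then the sum of column 'count': 8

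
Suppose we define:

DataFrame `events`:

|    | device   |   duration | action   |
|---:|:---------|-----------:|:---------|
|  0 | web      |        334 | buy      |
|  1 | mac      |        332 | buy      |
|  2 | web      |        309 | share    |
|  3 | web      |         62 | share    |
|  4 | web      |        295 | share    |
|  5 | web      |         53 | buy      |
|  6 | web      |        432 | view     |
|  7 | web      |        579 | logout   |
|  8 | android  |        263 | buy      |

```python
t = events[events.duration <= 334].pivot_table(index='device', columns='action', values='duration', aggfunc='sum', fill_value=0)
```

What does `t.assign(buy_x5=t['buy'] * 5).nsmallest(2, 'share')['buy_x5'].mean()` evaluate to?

filter rows where duration <= 334:
    device  duration action
0      web       334    buy
1      mac       332    buy
2      web       309  share
3      web        62  share
4      web       295  share
5      web        53    buy
8  android       263    buy
pivot: rows=device, cols=action, sum(duration):
action   buy  share
device             
android  263      0
mac      332      0
web      387    666
add column buy_x5 = t['buy'] * 5:
action   buy  share  buy_x5
device                     
android  263      0    1315
mac      332      0    1660
web      387    666    1935
take 2 rows with smallest share:
action   buy  share  buy_x5
device                     
android  263      0    1315
mac      332      0    1660

1487.5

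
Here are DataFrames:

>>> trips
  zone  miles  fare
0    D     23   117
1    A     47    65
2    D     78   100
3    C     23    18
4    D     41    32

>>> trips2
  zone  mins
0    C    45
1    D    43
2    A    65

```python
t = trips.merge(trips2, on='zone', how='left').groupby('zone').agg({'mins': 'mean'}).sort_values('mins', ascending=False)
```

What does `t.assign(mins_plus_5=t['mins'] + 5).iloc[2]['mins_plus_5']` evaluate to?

merge on 'zone' (how='left') → 5 rows:
  zone  miles  fare  mins
0    D     23   117    43
1    A     47    65    65
2    D     78   100    43
3    C     23    18    45
4    D     41    32    43
group by zone, mean of mins:
      mins
zone      
A     65.0
C     45.0
D     43.0
sort by mins descending:
      mins
zone      
A     65.0
C     45.0
D     43.0
add column mins_plus_5 = t['mins'] + 5:
      mins  mins_plus_5
zone                   
A     65.0         70.0
C     45.0         50.0
D     43.0         48.0
So iloc[2]['mins_plus_5'] = 48.0.

48.0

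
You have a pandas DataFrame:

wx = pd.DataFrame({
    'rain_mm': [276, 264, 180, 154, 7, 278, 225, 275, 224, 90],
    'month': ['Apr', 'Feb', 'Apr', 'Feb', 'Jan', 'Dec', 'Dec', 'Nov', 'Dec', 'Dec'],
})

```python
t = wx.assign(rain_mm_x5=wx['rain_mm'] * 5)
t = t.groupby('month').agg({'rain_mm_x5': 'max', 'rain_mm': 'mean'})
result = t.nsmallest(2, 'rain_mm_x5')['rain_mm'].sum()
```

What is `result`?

add column rain_mm_x5 = wx['rain_mm'] * 5:
   rain_mm month  rain_mm_x5
0      276   Apr        1380
1      264   Feb        1320
2      180   Apr         900
3      154   Feb         770
4        7   Jan          35
5      278   Dec        1390
6      225   Dec        1125
7      275   Nov        1375
8      224   Dec        1120
9       90   Dec         450
group by month: max(rain_mm_x5), mean(rain_mm):
       rain_mm_x5  rain_mm
month                     
Apr          1380   228.00
Dec          1390   204.25
Feb          1320   209.00
Jan            35     7.00
Nov          1375   275.00
take 2 rows with smallest rain_mm_x5:
       rain_mm_x5  rain_mm
month                     
Jan            35      7.0
Feb          1320    209.0

216.0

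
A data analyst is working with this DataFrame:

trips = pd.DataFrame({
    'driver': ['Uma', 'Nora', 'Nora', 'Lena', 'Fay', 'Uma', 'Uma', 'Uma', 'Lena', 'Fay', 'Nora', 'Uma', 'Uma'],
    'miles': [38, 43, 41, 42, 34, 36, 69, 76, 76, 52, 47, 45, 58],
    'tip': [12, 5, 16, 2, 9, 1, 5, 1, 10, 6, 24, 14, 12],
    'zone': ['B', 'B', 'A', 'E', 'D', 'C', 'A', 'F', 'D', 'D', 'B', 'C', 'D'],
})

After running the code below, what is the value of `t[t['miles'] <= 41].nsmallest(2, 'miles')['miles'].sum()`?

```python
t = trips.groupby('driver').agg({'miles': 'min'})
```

70

group by driver, min of miles:
        miles
driver       
Fay        34
Lena       42
Nora       41
Uma        36
filter rows where miles <= 41:
        miles
driver       
Fay        34
Nora       41
Uma        36
take 2 rows with smallest miles:
        miles
driver       
Fay        34
Uma        36
Reading off the sum of column 'miles', we get 70.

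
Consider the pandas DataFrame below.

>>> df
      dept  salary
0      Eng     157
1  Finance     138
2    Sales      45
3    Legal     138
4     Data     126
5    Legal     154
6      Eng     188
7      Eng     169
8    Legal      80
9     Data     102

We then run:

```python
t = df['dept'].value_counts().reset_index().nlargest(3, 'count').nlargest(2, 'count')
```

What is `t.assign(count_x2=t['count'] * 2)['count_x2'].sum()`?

value_counts of dept:
dept
Eng        3
Legal      3
Data       2
Finance    1
Sales      1
Name: count, dtype: int64
reset_index():
      dept  count
0      Eng      3
1    Legal      3
2     Data      2
3  Finance      1
4    Sales      1
take 3 rows with largest count:
    dept  count
0    Eng      3
1  Legal      3
2   Data      2
take 2 rows with largest count:
    dept  count
0    Eng      3
1  Legal      3
add column count_x2 = t['count'] * 2:
    dept  count  count_x2
0    Eng      3         6
1  Legal      3         6

12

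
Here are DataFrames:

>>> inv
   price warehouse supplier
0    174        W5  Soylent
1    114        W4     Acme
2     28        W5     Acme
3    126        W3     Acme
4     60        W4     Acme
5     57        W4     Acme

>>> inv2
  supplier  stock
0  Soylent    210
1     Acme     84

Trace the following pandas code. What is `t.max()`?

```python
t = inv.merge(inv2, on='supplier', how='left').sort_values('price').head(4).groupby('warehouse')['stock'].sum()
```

252

merge on 'supplier' (how='left') → 6 rows:
   price warehouse supplier  stock
0    174        W5  Soylent    210
1    114        W4     Acme     84
2     28        W5     Acme     84
3    126        W3     Acme     84
4     60        W4     Acme     84
5     57        W4     Acme     84
sort by price:
   price warehouse supplier  stock
2     28        W5     Acme     84
5     57        W4     Acme     84
4     60        W4     Acme     84
1    114        W4     Acme     84
3    126        W3     Acme     84
0    174        W5  Soylent    210
take first 4 rows:
   price warehouse supplier  stock
2     28        W5     Acme     84
5     57        W4     Acme     84
4     60        W4     Acme     84
1    114        W4     Acme     84
group by warehouse, sum of stock:
warehouse
W4    252
W5     84
Name: stock, dtype: int64
So max() = 252.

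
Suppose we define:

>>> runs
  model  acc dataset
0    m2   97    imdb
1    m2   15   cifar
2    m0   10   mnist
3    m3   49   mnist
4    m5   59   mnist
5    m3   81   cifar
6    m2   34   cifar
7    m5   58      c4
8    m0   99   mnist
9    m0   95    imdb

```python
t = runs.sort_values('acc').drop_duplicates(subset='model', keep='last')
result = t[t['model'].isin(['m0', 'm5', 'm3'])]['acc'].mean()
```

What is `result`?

79.6666666667

sort by acc:
  model  acc dataset
2    m0   10   mnist
1    m2   15   cifar
6    m2   34   cifar
3    m3   49   mnist
7    m5   58      c4
4    m5   59   mnist
5    m3   81   cifar
9    m0   95    imdb
0    m2   97    imdb
8    m0   99   mnist
drop duplicate model (keep=last):
  model  acc dataset
4    m5   59   mnist
5    m3   81   cifar
0    m2   97    imdb
8    m0   99   mnist
filter rows where model in ['m0', 'm5', 'm3']:
  model  acc dataset
4    m5   59   mnist
5    m3   81   cifar
8    m0   99   mnist
Reading off the mean of column 'acc', we get 79.6666666667.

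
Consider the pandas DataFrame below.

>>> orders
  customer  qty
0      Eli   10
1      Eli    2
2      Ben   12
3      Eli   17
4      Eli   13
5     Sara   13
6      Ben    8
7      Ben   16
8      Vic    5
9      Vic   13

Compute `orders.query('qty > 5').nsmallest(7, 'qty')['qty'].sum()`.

85

filter rows where qty > 5:
  customer  qty
0      Eli   10
2      Ben   12
3      Eli   17
4      Eli   13
5     Sara   13
6      Ben    8
7      Ben   16
9      Vic   13
take 7 rows with smallest qty:
  customer  qty
6      Ben    8
0      Eli   10
2      Ben   12
4      Eli   13
5     Sara   13
9      Vic   13
7      Ben   16
Reading off the sum of column 'qty', we get 85.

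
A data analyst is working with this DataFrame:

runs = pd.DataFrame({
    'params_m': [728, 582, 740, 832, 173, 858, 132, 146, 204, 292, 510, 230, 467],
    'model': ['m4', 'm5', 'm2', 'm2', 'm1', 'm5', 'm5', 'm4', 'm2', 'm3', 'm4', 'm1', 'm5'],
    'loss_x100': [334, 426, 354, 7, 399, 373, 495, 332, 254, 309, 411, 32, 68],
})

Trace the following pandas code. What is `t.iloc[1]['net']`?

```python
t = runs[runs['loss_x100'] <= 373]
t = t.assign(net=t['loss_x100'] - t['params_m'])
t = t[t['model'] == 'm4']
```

filter rows where loss_x100 <= 373:
    params_m model  loss_x100
0        728    m4        334
2        740    m2        354
3        832    m2          7
5        858    m5        373
7        146    m4        332
8        204    m2        254
9        292    m3        309
11       230    m1         32
12       467    m5         68
add column net = t['loss_x100'] - t['params_m']:
    params_m model  loss_x100  net
0        728    m4        334 -394
2        740    m2        354 -386
3        832    m2          7 -825
5        858    m5        373 -485
7        146    m4        332  186
8        204    m2        254   50
9        292    m3        309   17
11       230    m1         32 -198
12       467    m5         68 -399
filter rows where model == 'm4':
   params_m model  loss_x100  net
0       728    m4        334 -394
7       146    m4        332  186
Then the value at position 1, column 'net': 186

186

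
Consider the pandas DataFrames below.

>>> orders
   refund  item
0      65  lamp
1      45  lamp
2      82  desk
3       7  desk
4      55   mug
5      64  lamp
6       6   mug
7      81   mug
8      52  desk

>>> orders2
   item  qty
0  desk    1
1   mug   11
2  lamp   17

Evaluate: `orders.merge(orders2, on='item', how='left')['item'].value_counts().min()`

3

merge on 'item' (how='left') → 9 rows:
   refund  item  qty
0      65  lamp   17
1      45  lamp   17
2      82  desk    1
3       7  desk    1
4      55   mug   11
5      64  lamp   17
6       6   mug   11
7      81   mug   11
8      52  desk    1
value_counts of item:
item
lamp    3
desk    3
mug     3
Name: count, dtype: int64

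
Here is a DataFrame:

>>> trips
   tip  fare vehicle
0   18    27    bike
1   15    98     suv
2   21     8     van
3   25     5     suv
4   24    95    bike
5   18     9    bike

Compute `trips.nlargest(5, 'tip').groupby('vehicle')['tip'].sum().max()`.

60

take 5 rows with largest tip:
   tip  fare vehicle
3   25     5     suv
4   24    95    bike
2   21     8     van
0   18    27    bike
5   18     9    bike
group by vehicle, sum of tip:
vehicle
bike    60
suv     25
van     21
Name: tip, dtype: int64
Finally, max of the resulting series = 60.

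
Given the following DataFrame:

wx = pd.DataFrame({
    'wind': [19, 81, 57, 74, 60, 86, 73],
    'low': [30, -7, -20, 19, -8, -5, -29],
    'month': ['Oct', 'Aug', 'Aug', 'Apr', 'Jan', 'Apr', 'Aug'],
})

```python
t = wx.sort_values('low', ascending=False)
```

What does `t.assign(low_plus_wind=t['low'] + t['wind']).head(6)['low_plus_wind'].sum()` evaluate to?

386

sort by low descending:
   wind  low month
0    19   30   Oct
3    74   19   Apr
5    86   -5   Apr
1    81   -7   Aug
4    60   -8   Jan
2    57  -20   Aug
6    73  -29   Aug
add column low_plus_wind = t['low'] + t['wind']:
   wind  low month  low_plus_wind
0    19   30   Oct             49
3    74   19   Apr             93
5    86   -5   Apr             81
1    81   -7   Aug             74
4    60   -8   Jan             52
2    57  -20   Aug             37
6    73  -29   Aug             44
take first 6 rows:
   wind  low month  low_plus_wind
0    19   30   Oct             49
3    74   19   Apr             93
5    86   -5   Apr             81
1    81   -7   Aug             74
4    60   -8   Jan             52
2    57  -20   Aug             37
So sum() = 386.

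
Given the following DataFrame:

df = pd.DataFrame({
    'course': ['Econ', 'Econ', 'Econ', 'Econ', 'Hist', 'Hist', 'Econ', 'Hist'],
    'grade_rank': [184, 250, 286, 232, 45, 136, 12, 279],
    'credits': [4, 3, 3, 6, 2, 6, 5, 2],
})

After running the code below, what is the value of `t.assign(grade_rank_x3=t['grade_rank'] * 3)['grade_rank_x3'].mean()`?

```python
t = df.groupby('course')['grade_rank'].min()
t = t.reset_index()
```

group by course, min of grade_rank:
course
Econ    12
Hist    45
Name: grade_rank, dtype: int64
reset_index():
  course  grade_rank
0   Econ          12
1   Hist          45
add column grade_rank_x3 = t['grade_rank'] * 3:
  course  grade_rank  grade_rank_x3
0   Econ          12             36
1   Hist          45            135
Then the mean of column 'grade_rank_x3': 85.5

85.5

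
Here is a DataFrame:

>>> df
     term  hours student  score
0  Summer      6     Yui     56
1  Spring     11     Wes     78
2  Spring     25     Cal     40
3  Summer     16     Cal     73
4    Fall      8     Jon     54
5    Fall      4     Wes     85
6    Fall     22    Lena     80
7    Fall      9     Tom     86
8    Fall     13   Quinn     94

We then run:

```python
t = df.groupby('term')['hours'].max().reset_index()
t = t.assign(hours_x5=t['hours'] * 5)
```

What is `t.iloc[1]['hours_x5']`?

group by term, max of hours:
term
Fall      22
Spring    25
Summer    16
Name: hours, dtype: int64
reset_index():
     term  hours
0    Fall     22
1  Spring     25
2  Summer     16
add column hours_x5 = t['hours'] * 5:
     term  hours  hours_x5
0    Fall     22       110
1  Spring     25       125
2  Summer     16        80

125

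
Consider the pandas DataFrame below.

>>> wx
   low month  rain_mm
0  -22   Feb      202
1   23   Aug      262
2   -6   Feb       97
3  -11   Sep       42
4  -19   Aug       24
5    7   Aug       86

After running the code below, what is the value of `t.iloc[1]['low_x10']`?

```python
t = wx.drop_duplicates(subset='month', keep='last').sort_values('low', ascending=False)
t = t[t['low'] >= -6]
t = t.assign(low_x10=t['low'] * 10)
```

drop duplicate month (keep=last):
   low month  rain_mm
2   -6   Feb       97
3  -11   Sep       42
5    7   Aug       86
sort by low descending:
   low month  rain_mm
5    7   Aug       86
2   -6   Feb       97
3  -11   Sep       42
filter rows where low >= -6:
   low month  rain_mm
5    7   Aug       86
2   -6   Feb       97
add column low_x10 = t['low'] * 10:
   low month  rain_mm  low_x10
5    7   Aug       86       70
2   -6   Feb       97      -60
Then the value at position 1, column 'low_x10': -60

-60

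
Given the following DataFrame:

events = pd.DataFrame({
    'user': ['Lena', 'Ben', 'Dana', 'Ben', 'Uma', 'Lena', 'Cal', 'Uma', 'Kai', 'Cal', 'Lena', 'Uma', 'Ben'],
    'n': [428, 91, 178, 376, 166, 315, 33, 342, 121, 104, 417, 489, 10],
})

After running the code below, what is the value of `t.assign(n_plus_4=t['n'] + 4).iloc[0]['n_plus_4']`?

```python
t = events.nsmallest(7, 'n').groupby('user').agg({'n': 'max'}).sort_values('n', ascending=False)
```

take 7 rows with smallest n:
    user    n
12   Ben   10
6    Cal   33
1    Ben   91
9    Cal  104
8    Kai  121
4    Uma  166
2   Dana  178
group by user, max of n:
        n
user     
Ben    91
Cal   104
Dana  178
Kai   121
Uma   166
sort by n descending:
        n
user     
Dana  178
Uma   166
Kai   121
Cal   104
Ben    91
add column n_plus_4 = t['n'] + 4:
        n  n_plus_4
user               
Dana  178       182
Uma   166       170
Kai   121       125
Cal   104       108
Ben    91        95
So iloc[0]['n_plus_4'] = 182.

182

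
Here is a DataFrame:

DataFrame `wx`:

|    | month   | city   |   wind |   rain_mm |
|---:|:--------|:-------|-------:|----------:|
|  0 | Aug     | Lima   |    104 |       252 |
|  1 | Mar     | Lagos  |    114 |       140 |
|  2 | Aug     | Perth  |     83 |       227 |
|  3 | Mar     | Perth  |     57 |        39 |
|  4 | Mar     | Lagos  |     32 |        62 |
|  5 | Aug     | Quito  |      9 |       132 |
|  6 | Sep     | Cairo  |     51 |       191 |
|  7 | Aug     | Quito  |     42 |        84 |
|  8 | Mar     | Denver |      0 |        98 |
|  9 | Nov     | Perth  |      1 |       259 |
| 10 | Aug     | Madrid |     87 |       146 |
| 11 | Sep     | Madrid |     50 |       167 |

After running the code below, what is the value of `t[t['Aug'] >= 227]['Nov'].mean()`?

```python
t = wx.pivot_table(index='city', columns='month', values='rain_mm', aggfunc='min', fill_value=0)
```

129.5

pivot: rows=city, cols=month, min(rain_mm):
month   Aug  Mar  Nov  Sep
city                      
Cairo     0    0    0  191
Denver    0   98    0    0
Lagos     0   62    0    0
Lima    252    0    0    0
Madrid  146    0    0  167
Perth   227   39  259    0
Quito    84    0    0    0
filter rows where Aug >= 227:
month  Aug  Mar  Nov  Sep
city                     
Lima   252    0    0    0
Perth  227   39  259    0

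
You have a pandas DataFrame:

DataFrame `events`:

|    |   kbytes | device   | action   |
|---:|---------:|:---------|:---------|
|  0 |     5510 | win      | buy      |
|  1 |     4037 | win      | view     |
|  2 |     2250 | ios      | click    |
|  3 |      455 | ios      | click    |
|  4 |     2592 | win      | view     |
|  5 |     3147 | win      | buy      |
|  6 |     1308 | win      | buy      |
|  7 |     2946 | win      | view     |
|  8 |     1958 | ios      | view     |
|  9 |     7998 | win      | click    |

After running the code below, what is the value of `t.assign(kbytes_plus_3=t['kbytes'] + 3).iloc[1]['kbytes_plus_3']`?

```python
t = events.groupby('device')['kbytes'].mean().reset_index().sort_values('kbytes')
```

3937.0

group by device, mean of kbytes:
device
ios    1554.333333
win    3934.000000
Name: kbytes, dtype: float64
reset_index():
  device       kbytes
0    ios  1554.333333
1    win  3934.000000
sort by kbytes:
  device       kbytes
0    ios  1554.333333
1    win  3934.000000
add column kbytes_plus_3 = t['kbytes'] + 3:
  device       kbytes  kbytes_plus_3
0    ios  1554.333333    1557.333333
1    win  3934.000000    3937.000000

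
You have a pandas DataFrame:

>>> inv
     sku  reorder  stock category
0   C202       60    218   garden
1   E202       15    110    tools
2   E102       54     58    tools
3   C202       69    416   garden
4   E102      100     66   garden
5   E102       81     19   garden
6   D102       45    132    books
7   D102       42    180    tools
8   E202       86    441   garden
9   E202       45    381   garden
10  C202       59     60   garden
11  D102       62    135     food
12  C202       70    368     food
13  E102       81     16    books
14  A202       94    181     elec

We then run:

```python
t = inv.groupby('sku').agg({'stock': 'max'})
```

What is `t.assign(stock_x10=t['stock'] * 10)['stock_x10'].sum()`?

group by sku, max of stock:
      stock
sku        
A202    181
C202    416
D102    180
E102     66
E202    441
add column stock_x10 = t['stock'] * 10:
      stock  stock_x10
sku                   
A202    181       1810
C202    416       4160
D102    180       1800
E102     66        660
E202    441       4410
Reading off the sum of column 'stock_x10', we get 12840.

12840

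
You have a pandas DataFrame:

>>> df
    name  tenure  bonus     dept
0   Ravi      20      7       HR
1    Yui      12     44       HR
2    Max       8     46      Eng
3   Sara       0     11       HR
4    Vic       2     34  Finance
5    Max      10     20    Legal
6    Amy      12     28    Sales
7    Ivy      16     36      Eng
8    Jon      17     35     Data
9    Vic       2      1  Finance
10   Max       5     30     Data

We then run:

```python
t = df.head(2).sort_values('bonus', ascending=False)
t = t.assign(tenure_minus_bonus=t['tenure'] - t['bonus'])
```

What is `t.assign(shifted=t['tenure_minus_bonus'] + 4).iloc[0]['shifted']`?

take first 2 rows:
   name  tenure  bonus dept
0  Ravi      20      7   HR
1   Yui      12     44   HR
sort by bonus descending:
   name  tenure  bonus dept
1   Yui      12     44   HR
0  Ravi      20      7   HR
add column tenure_minus_bonus = t['tenure'] - t['bonus']:
   name  tenure  bonus dept  tenure_minus_bonus
1   Yui      12     44   HR                 -32
0  Ravi      20      7   HR                  13
add column shifted = t['tenure_minus_bonus'] + 4:
   name  tenure  bonus dept  tenure_minus_bonus  shifted
1   Yui      12     44   HR                 -32      -28
0  Ravi      20      7   HR                  13       17

-28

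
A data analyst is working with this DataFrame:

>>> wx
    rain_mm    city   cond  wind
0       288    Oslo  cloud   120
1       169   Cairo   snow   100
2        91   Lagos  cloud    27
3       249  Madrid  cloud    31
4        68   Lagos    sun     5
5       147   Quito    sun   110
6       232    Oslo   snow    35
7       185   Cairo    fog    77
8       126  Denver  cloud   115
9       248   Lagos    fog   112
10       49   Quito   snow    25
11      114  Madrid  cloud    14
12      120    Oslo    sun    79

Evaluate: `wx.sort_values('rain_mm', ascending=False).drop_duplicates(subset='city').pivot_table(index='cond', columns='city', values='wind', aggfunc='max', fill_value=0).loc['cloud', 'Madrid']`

31

sort by rain_mm descending:
    rain_mm    city   cond  wind
0       288    Oslo  cloud   120
3       249  Madrid  cloud    31
9       248   Lagos    fog   112
6       232    Oslo   snow    35
7       185   Cairo    fog    77
1       169   Cairo   snow   100
5       147   Quito    sun   110
8       126  Denver  cloud   115
12      120    Oslo    sun    79
11      114  Madrid  cloud    14
2        91   Lagos  cloud    27
4        68   Lagos    sun     5
10       49   Quito   snow    25
drop duplicate city (keep=first):
   rain_mm    city   cond  wind
0      288    Oslo  cloud   120
3      249  Madrid  cloud    31
9      248   Lagos    fog   112
7      185   Cairo    fog    77
5      147   Quito    sun   110
8      126  Denver  cloud   115
pivot: rows=cond, cols=city, max(wind):
city   Cairo  Denver  Lagos  Madrid  Oslo  Quito
cond                                            
cloud      0     115      0      31   120      0
fog       77       0    112       0     0      0
sun        0       0      0       0     0    110
So loc['cloud', 'Madrid'] = 31.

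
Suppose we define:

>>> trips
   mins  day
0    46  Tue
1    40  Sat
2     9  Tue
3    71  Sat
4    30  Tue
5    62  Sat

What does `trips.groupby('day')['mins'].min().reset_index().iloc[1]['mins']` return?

group by day, min of mins:
day
Sat    40
Tue     9
Name: mins, dtype: int64
reset_index():
   day  mins
0  Sat    40
1  Tue     9

9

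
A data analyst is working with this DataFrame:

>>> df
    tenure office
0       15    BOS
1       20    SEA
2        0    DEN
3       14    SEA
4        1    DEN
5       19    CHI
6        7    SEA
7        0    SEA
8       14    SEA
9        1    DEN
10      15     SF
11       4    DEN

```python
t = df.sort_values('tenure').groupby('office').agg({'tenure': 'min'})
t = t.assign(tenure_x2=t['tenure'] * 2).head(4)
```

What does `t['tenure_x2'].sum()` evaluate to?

sort by tenure:
    tenure office
2        0    DEN
7        0    SEA
4        1    DEN
9        1    DEN
11       4    DEN
6        7    SEA
3       14    SEA
8       14    SEA
0       15    BOS
10      15     SF
5       19    CHI
1       20    SEA
group by office, min of tenure:
        tenure
office        
BOS         15
CHI         19
DEN          0
SEA          0
SF          15
add column tenure_x2 = t['tenure'] * 2:
        tenure  tenure_x2
office                   
BOS         15         30
CHI         19         38
DEN          0          0
SEA          0          0
SF          15         30
take first 4 rows:
        tenure  tenure_x2
office                   
BOS         15         30
CHI         19         38
DEN          0          0
SEA          0          0

68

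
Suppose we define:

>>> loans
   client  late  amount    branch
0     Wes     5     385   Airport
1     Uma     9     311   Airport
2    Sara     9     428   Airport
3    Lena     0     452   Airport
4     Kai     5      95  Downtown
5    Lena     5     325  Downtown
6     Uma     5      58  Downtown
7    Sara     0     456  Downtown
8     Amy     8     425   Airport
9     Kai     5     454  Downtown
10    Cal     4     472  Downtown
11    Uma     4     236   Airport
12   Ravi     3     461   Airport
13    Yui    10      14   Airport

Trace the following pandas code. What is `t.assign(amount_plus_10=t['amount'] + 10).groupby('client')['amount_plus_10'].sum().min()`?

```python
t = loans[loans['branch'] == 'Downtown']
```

filter rows where branch == 'Downtown':
   client  late  amount    branch
4     Kai     5      95  Downtown
5    Lena     5     325  Downtown
6     Uma     5      58  Downtown
7    Sara     0     456  Downtown
9     Kai     5     454  Downtown
10    Cal     4     472  Downtown
add column amount_plus_10 = t['amount'] + 10:
   client  late  amount    branch  amount_plus_10
4     Kai     5      95  Downtown             105
5    Lena     5     325  Downtown             335
6     Uma     5      58  Downtown              68
7    Sara     0     456  Downtown             466
9     Kai     5     454  Downtown             464
10    Cal     4     472  Downtown             482
group by client, sum of amount_plus_10:
client
Cal     482
Kai     569
Lena    335
Sara    466
Uma      68
Name: amount_plus_10, dtype: int64

68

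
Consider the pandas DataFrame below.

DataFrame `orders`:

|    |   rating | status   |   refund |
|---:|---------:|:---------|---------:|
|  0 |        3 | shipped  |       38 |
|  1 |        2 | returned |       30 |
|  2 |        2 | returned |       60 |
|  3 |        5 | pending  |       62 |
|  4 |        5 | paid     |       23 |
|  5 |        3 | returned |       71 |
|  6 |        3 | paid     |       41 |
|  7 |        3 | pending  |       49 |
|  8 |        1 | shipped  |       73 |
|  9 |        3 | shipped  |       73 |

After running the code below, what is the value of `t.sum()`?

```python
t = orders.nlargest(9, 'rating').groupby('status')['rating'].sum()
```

take 9 rows with largest rating:
   rating    status  refund
3       5   pending      62
4       5      paid      23
0       3   shipped      38
5       3  returned      71
6       3      paid      41
7       3   pending      49
9       3   shipped      73
1       2  returned      30
2       2  returned      60
group by status, sum of rating:
status
paid        8
pending     8
returned    7
shipped     6
Name: rating, dtype: int64
Then the sum of the resulting series: 29

29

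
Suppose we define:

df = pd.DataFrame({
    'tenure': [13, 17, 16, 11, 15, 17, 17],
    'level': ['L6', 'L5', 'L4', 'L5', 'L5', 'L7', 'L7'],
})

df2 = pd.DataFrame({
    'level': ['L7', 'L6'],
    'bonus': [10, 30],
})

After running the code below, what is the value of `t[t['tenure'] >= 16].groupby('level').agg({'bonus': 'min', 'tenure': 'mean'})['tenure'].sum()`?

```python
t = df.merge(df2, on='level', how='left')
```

merge on 'level' (how='left') → 7 rows:
   tenure level  bonus
0      13    L6   30.0
1      17    L5    NaN
2      16    L4    NaN
3      11    L5    NaN
4      15    L5    NaN
5      17    L7   10.0
6      17    L7   10.0
filter rows where tenure >= 16:
   tenure level  bonus
1      17    L5    NaN
2      16    L4    NaN
5      17    L7   10.0
6      17    L7   10.0
group by level: min(bonus), mean(tenure):
       bonus  tenure
level               
L4       NaN    16.0
L5       NaN    17.0
L7      10.0    17.0

50.0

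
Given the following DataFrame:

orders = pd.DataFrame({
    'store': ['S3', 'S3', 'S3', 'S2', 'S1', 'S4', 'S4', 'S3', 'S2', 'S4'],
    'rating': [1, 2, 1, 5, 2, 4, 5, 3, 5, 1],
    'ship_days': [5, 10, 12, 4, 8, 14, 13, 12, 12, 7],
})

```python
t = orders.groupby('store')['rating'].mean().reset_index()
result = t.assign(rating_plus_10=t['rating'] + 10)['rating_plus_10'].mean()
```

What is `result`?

group by store, mean of rating:
store
S1    2.000000
S2    5.000000
S3    1.750000
S4    3.333333
Name: rating, dtype: float64
reset_index():
  store    rating
0    S1  2.000000
1    S2  5.000000
2    S3  1.750000
3    S4  3.333333
add column rating_plus_10 = t['rating'] + 10:
  store    rating  rating_plus_10
0    S1  2.000000       12.000000
1    S2  5.000000       15.000000
2    S3  1.750000       11.750000
3    S4  3.333333       13.333333
Then the mean of column 'rating_plus_10': 13.0208333333

13.0208333333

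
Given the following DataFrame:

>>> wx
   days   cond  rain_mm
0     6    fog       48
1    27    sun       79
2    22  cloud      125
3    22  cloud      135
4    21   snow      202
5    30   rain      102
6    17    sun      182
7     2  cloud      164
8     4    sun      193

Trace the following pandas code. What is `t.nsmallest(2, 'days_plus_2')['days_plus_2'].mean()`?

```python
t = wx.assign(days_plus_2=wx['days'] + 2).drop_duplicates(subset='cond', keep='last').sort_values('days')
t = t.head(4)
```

5.0

add column days_plus_2 = wx['days'] + 2:
   days   cond  rain_mm  days_plus_2
0     6    fog       48            8
1    27    sun       79           29
2    22  cloud      125           24
3    22  cloud      135           24
4    21   snow      202           23
5    30   rain      102           32
6    17    sun      182           19
7     2  cloud      164            4
8     4    sun      193            6
drop duplicate cond (keep=last):
   days   cond  rain_mm  days_plus_2
0     6    fog       48            8
4    21   snow      202           23
5    30   rain      102           32
7     2  cloud      164            4
8     4    sun      193            6
sort by days:
   days   cond  rain_mm  days_plus_2
7     2  cloud      164            4
8     4    sun      193            6
0     6    fog       48            8
4    21   snow      202           23
5    30   rain      102           32
take first 4 rows:
   days   cond  rain_mm  days_plus_2
7     2  cloud      164            4
8     4    sun      193            6
0     6    fog       48            8
4    21   snow      202           23
take 2 rows with smallest days_plus_2:
   days   cond  rain_mm  days_plus_2
7     2  cloud      164            4
8     4    sun      193            6
Hence 5.0.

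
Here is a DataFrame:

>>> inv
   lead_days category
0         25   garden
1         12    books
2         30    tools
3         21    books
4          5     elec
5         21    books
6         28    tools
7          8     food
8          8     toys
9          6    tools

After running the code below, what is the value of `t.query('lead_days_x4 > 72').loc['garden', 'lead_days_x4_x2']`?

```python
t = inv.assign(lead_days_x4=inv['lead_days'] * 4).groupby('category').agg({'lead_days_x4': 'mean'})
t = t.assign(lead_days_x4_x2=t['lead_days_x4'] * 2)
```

200.0

add column lead_days_x4 = inv['lead_days'] * 4:
   lead_days category  lead_days_x4
0         25   garden           100
1         12    books            48
2         30    tools           120
3         21    books            84
4          5     elec            20
5         21    books            84
6         28    tools           112
7          8     food            32
8          8     toys            32
9          6    tools            24
group by category, mean of lead_days_x4:
          lead_days_x4
category              
books        72.000000
elec         20.000000
food         32.000000
garden      100.000000
tools        85.333333
toys         32.000000
add column lead_days_x4_x2 = t['lead_days_x4'] * 2:
          lead_days_x4  lead_days_x4_x2
category                               
books        72.000000       144.000000
elec         20.000000        40.000000
food         32.000000        64.000000
garden      100.000000       200.000000
tools        85.333333       170.666667
toys         32.000000        64.000000
filter rows where lead_days_x4 > 72:
          lead_days_x4  lead_days_x4_x2
category                               
garden      100.000000       200.000000
tools        85.333333       170.666667
value at row 'garden', column 'lead_days_x4_x2' → 200.0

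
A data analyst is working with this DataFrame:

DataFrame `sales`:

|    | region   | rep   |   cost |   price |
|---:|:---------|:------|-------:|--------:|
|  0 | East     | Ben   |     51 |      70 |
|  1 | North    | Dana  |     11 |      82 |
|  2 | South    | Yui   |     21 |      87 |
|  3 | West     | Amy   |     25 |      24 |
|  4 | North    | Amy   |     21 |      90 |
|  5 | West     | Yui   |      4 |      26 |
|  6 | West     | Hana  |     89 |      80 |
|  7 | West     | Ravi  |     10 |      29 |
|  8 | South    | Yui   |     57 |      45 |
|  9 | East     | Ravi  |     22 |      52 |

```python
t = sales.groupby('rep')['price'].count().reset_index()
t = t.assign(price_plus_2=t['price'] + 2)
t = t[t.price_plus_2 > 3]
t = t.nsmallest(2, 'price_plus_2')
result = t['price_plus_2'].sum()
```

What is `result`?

8

group by rep, count of price:
rep
Amy     2
Ben     1
Dana    1
Hana    1
Ravi    2
Yui     3
Name: price, dtype: int64
reset_index():
    rep  price
0   Amy      2
1   Ben      1
2  Dana      1
3  Hana      1
4  Ravi      2
5   Yui      3
add column price_plus_2 = t['price'] + 2:
    rep  price  price_plus_2
0   Amy      2             4
1   Ben      1             3
2  Dana      1             3
3  Hana      1             3
4  Ravi      2             4
5   Yui      3             5
filter rows where price_plus_2 > 3:
    rep  price  price_plus_2
0   Amy      2             4
4  Ravi      2             4
5   Yui      3             5
take 2 rows with smallest price_plus_2:
    rep  price  price_plus_2
0   Amy      2             4
4  Ravi      2             4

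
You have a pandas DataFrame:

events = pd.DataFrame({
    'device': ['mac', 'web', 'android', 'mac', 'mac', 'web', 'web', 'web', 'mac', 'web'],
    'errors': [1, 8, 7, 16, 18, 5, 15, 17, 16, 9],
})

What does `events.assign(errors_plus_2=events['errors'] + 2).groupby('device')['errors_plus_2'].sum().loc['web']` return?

64

add column errors_plus_2 = events['errors'] + 2:
    device  errors  errors_plus_2
0      mac       1              3
1      web       8             10
2  android       7              9
3      mac      16             18
4      mac      18             20
5      web       5              7
6      web      15             17
7      web      17             19
8      mac      16             18
9      web       9             11
group by device, sum of errors_plus_2:
device
android     9
mac        59
web        64
Name: errors_plus_2, dtype: int64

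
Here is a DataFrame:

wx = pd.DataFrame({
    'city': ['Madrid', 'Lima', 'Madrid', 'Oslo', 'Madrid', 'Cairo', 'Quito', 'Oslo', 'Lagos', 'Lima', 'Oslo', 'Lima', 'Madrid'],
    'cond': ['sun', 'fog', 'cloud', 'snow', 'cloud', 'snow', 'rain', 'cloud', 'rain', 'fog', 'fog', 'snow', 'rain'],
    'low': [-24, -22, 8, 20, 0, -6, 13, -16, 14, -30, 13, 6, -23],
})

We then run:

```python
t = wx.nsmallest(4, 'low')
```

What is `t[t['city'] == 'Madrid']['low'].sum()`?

-47

take 4 rows with smallest low:
      city  cond  low
9     Lima   fog  -30
0   Madrid   sun  -24
12  Madrid  rain  -23
1     Lima   fog  -22
filter rows where city == 'Madrid':
      city  cond  low
0   Madrid   sun  -24
12  Madrid  rain  -23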